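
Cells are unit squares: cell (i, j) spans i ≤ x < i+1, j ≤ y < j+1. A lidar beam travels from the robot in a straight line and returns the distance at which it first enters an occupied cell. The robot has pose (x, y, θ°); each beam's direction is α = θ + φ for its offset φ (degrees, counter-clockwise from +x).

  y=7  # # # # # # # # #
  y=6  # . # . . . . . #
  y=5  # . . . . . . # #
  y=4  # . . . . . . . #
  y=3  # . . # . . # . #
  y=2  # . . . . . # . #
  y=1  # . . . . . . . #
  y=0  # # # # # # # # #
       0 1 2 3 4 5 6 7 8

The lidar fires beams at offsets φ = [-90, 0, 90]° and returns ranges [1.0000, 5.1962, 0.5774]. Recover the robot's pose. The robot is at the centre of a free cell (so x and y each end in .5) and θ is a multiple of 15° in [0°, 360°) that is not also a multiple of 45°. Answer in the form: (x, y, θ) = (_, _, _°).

(x, y, θ) = (5.5, 1.5, 150°)

Candidates: 37 free-cell centres × 16 headings = 592 poses. Raycast each; keep the one whose scan matches to 4 dp.
  (3.5, 1.5, 165°): beam 1 = 1.5529 ≠ 1.0000 ✗
  (2.5, 1.5, 195°): beam 1 = 5.6940 ≠ 1.0000 ✗
  (4.5, 3.5, 240°): beam 1 = 0.5774 ≠ 1.0000 ✗
  (1.5, 6.5, 330°): beam 2 = 0.5774 ≠ 5.1962 ✗
  …
  (5.5, 1.5, 150°): r_1=1.0000, r_2=5.1962, r_3=0.5774 — all match ✓
Unique over the lattice → pose = (5.5, 1.5, 150°).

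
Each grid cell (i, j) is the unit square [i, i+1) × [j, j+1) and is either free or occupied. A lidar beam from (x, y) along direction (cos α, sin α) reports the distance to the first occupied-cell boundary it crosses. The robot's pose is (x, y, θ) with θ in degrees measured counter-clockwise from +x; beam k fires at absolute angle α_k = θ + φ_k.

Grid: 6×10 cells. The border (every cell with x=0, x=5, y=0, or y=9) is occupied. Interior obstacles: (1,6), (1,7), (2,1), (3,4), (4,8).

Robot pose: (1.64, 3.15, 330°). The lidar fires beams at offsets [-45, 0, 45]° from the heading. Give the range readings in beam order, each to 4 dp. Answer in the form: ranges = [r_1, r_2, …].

ranges = [1.3909, 3.8798, 3.4785]

beam 1: φ=-45°, α=285°
  dir = (cos 285°, sin 285°) = (0.2588, -0.9659); from cell (1,3)
  next x-line at t=1.3909, next y-line at t=0.1553; Δt_x=3.8637, Δt_y=1.0353
    y: enter (1,2) at t=0.1553
    y: enter (1,1) at t=1.1906
    x: enter (2,1) at t=1.3909 ← occupied
  → r_1 = 1.3909
beam 2: φ=0°, α=330°
  dir = (cos 330°, sin 330°) = (0.8660, -0.5000); from cell (1,3)
  next x-line at t=0.4157, next y-line at t=0.3000; Δt_x=1.1547, Δt_y=2.0000
    y: enter (1,2) at t=0.3000
    x: enter (2,2) at t=0.4157
    x: enter (3,2) at t=1.5704
    y: enter (3,1) at t=2.3000
    x: enter (4,1) at t=2.7251
    x: enter (5,1) at t=3.8798 ← occupied
  → r_2 = 3.8798
beam 3: φ=45°, α=15°
  dir = (cos 15°, sin 15°) = (0.9659, 0.2588); from cell (1,3)
  next x-line at t=0.3727, next y-line at t=3.2841; Δt_x=1.0353, Δt_y=3.8637
    x: enter (2,3) at t=0.3727
    x: enter (3,3) at t=1.4080
    x: enter (4,3) at t=2.4433
    y: enter (4,4) at t=3.2841
    x: enter (5,4) at t=3.4785 ← occupied
  → r_3 = 3.4785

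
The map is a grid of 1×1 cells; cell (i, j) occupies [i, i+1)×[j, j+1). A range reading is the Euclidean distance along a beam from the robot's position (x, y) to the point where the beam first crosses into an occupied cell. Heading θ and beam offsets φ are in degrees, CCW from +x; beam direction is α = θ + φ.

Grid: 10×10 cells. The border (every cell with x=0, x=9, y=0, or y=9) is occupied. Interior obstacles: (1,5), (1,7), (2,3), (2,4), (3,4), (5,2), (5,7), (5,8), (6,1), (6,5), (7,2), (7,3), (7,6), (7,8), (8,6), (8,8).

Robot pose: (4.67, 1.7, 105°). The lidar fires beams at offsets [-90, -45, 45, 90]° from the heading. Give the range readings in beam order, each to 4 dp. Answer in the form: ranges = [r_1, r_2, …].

ranges = [1.1591, 0.6600, 2.6000, 2.7046]

beam 1: φ=-90°, α=15°
  dir = (cos 15°, sin 15°) = (0.9659, 0.2588); from cell (4,1)
  next x-line at t=0.3416, next y-line at t=1.1591; Δt_x=1.0353, Δt_y=3.8637
    x: enter (5,1) at t=0.3416
    y: enter (5,2) at t=1.1591 ← occupied
  → r_1 = 1.1591
beam 2: φ=-45°, α=60°
  dir = (cos 60°, sin 60°) = (0.5000, 0.8660); from cell (4,1)
  next x-line at t=0.6600, next y-line at t=0.3464; Δt_x=2.0000, Δt_y=1.1547
    y: enter (4,2) at t=0.3464
    x: enter (5,2) at t=0.6600 ← occupied
  → r_2 = 0.6600
beam 3: φ=45°, α=150°
  dir = (cos 150°, sin 150°) = (-0.8660, 0.5000); from cell (4,1)
  next x-line at t=0.7736, next y-line at t=0.6000; Δt_x=1.1547, Δt_y=2.0000
    y: enter (4,2) at t=0.6000
    x: enter (3,2) at t=0.7736
    x: enter (2,2) at t=1.9283
    y: enter (2,3) at t=2.6000 ← occupied
  → r_3 = 2.6000
beam 4: φ=90°, α=195°
  dir = (cos 195°, sin 195°) = (-0.9659, -0.2588); from cell (4,1)
  next x-line at t=0.6936, next y-line at t=2.7046; Δt_x=1.0353, Δt_y=3.8637
    x: enter (3,1) at t=0.6936
    x: enter (2,1) at t=1.7289
    y: enter (2,0) at t=2.7046 ← occupied
  → r_4 = 2.7046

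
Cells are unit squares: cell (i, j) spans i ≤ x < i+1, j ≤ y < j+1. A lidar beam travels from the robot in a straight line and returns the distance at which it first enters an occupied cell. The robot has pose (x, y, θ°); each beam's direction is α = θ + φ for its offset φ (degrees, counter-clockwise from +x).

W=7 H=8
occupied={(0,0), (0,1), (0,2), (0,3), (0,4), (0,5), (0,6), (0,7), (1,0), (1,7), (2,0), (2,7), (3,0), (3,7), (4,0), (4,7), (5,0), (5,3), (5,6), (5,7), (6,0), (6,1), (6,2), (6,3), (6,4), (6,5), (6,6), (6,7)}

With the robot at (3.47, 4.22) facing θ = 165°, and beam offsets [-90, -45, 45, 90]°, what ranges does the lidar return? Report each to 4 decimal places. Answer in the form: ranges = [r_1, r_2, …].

ranges = [2.8781, 3.2101, 2.8521, 3.3336]

beam 1: φ=-90°, α=75°
  dir = (cos 75°, sin 75°) = (0.2588, 0.9659); from cell (3,4)
  next x-line at t=2.0478, next y-line at t=0.8075; Δt_x=3.8637, Δt_y=1.0353
    y: enter (3,5) at t=0.8075
    y: enter (3,6) at t=1.8428
    x: enter (4,6) at t=2.0478
    y: enter (4,7) at t=2.8781 ← occupied
  → r_1 = 2.8781
beam 2: φ=-45°, α=120°
  dir = (cos 120°, sin 120°) = (-0.5000, 0.8660); from cell (3,4)
  next x-line at t=0.9400, next y-line at t=0.9007; Δt_x=2.0000, Δt_y=1.1547
    y: enter (3,5) at t=0.9007
    x: enter (2,5) at t=0.9400
    y: enter (2,6) at t=2.0554
    x: enter (1,6) at t=2.9400
    y: enter (1,7) at t=3.2101 ← occupied
  → r_2 = 3.2101
beam 3: φ=45°, α=210°
  dir = (cos 210°, sin 210°) = (-0.8660, -0.5000); from cell (3,4)
  next x-line at t=0.5427, next y-line at t=0.4400; Δt_x=1.1547, Δt_y=2.0000
    y: enter (3,3) at t=0.4400
    x: enter (2,3) at t=0.5427
    x: enter (1,3) at t=1.6974
    y: enter (1,2) at t=2.4400
    x: enter (0,2) at t=2.8521 ← occupied
  → r_3 = 2.8521
beam 4: φ=90°, α=255°
  dir = (cos 255°, sin 255°) = (-0.2588, -0.9659); from cell (3,4)
  next x-line at t=1.8159, next y-line at t=0.2278; Δt_x=3.8637, Δt_y=1.0353
    y: enter (3,3) at t=0.2278
    y: enter (3,2) at t=1.2630
    x: enter (2,2) at t=1.8159
    y: enter (2,1) at t=2.2983
    y: enter (2,0) at t=3.3336 ← occupied
  → r_4 = 3.3336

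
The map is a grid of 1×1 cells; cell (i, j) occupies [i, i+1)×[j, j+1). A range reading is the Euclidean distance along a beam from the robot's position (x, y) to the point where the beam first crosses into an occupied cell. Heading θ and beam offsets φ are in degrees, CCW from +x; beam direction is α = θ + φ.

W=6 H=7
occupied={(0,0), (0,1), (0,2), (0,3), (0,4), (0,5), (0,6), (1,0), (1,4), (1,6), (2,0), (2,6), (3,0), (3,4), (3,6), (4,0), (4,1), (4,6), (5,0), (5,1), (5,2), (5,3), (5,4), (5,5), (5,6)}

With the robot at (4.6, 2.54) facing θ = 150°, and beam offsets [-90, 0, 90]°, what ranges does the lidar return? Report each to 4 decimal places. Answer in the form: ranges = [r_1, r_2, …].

beam 1: φ=-90°, α=60°
  direction (0.5000, 0.8660); cell (4,2); t to first gridline: x 0.8000, y 0.5312 (then +2.0000 / +1.1547)
    (4,3) via y @ 0.5312
    (5,3) via x @ 0.8000  # hit
  → r_1 = 0.8000
beam 2: φ=0°, α=150°
  direction (-0.8660, 0.5000); cell (4,2); t to first gridline: x 0.6928, y 0.9200 (then +1.1547 / +2.0000)
    (3,2) via x @ 0.6928
    (3,3) via y @ 0.9200
    (2,3) via x @ 1.8475
    (2,4) via y @ 2.9200
    (1,4) via x @ 3.0022  # hit
  → r_2 = 3.0022
beam 3: φ=90°, α=240°
  direction (-0.5000, -0.8660); cell (4,2); t to first gridline: x 1.2000, y 0.6235 (then +2.0000 / +1.1547)
    (4,1) via y @ 0.6235  # hit
  → r_3 = 0.6235

ranges = [0.8000, 3.0022, 0.6235]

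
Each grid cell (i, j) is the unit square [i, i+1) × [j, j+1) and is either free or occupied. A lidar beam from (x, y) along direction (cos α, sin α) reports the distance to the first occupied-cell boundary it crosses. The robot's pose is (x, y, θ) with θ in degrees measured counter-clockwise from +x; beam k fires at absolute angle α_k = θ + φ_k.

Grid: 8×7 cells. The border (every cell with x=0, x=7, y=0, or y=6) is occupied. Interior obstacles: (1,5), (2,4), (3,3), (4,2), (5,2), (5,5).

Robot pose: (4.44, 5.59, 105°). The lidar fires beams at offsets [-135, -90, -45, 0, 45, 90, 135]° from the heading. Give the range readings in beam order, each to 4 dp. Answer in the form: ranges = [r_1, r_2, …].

ranges = [0.6466, 0.5798, 0.4734, 0.4245, 0.8200, 2.2796, 1.8360]

beam 1: φ=-135°, α=330°
  d=(0.8660,-0.5000)  start (4,5)  tX=0.6466 tY=1.1800  stride 1/|dx|=1.1547 1/|dy|=2.0000
    cross x-line → (5,5), t=0.6466 (wall)
  → r_1 = 0.6466
beam 2: φ=-90°, α=15°
  d=(0.9659,0.2588)  start (4,5)  tX=0.5798 tY=1.5841  stride 1/|dx|=1.0353 1/|dy|=3.8637
    cross x-line → (5,5), t=0.5798 (wall)
  → r_2 = 0.5798
beam 3: φ=-45°, α=60°
  d=(0.5000,0.8660)  start (4,5)  tX=1.1200 tY=0.4734  stride 1/|dx|=2.0000 1/|dy|=1.1547
    cross y-line → (4,6), t=0.4734 (wall)
  → r_3 = 0.4734
beam 4: φ=0°, α=105°
  d=(-0.2588,0.9659)  start (4,5)  tX=1.7000 tY=0.4245  stride 1/|dx|=3.8637 1/|dy|=1.0353
    cross y-line → (4,6), t=0.4245 (wall)
  → r_4 = 0.4245
beam 5: φ=45°, α=150°
  d=(-0.8660,0.5000)  start (4,5)  tX=0.5081 tY=0.8200  stride 1/|dx|=1.1547 1/|dy|=2.0000
    cross x-line → (3,5), t=0.5081
    cross y-line → (3,6), t=0.8200 (wall)
  → r_5 = 0.8200
beam 6: φ=90°, α=195°
  d=(-0.9659,-0.2588)  start (4,5)  tX=0.4555 tY=2.2796  stride 1/|dx|=1.0353 1/|dy|=3.8637
    cross x-line → (3,5), t=0.4555
    cross x-line → (2,5), t=1.4908
    cross y-line → (2,4), t=2.2796 (wall)
  → r_6 = 2.2796
beam 7: φ=135°, α=240°
  d=(-0.5000,-0.8660)  start (4,5)  tX=0.8800 tY=0.6813  stride 1/|dx|=2.0000 1/|dy|=1.1547
    cross y-line → (4,4), t=0.6813
    cross x-line → (3,4), t=0.8800
    cross y-line → (3,3), t=1.8360 (wall)
  → r_7 = 1.8360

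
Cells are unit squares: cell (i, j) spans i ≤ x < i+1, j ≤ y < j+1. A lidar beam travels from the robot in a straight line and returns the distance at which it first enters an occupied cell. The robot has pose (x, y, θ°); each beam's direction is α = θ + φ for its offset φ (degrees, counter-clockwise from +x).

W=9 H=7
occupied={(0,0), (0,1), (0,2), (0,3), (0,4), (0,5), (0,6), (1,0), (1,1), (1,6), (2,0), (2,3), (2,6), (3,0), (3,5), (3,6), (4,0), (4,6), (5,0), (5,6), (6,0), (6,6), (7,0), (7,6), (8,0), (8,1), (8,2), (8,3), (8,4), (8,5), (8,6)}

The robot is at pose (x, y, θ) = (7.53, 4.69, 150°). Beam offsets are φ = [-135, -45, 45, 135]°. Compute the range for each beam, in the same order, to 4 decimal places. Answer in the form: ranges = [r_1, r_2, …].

beam 1: φ=-135°, α=15°
  cosα=0.9659 sinα=0.2588 | (7,4) | tMaxX 0.4866 tMaxY 1.1977 | tΔX 1.0353 tΔY 3.8637
    t=0.4866 [x] (8,4) — stop
  → r_1 = 0.4866
beam 2: φ=-45°, α=105°
  cosα=-0.2588 sinα=0.9659 | (7,4) | tMaxX 2.0478 tMaxY 0.3209 | tΔX 3.8637 tΔY 1.0353
    t=0.3209 [y] (7,5)
    t=1.3562 [y] (7,6) — stop
  → r_2 = 1.3562
beam 3: φ=45°, α=195°
  cosα=-0.9659 sinα=-0.2588 | (7,4) | tMaxX 0.5487 tMaxY 2.6660 | tΔX 1.0353 tΔY 3.8637
    t=0.5487 [x] (6,4)
    t=1.5840 [x] (5,4)
    t=2.6192 [x] (4,4)
    t=2.6660 [y] (4,3)
    t=3.6545 [x] (3,3)
    t=4.6898 [x] (2,3) — stop
  → r_3 = 4.6898
beam 4: φ=135°, α=285°
  cosα=0.2588 sinα=-0.9659 | (7,4) | tMaxX 1.8159 tMaxY 0.7143 | tΔX 3.8637 tΔY 1.0353
    t=0.7143 [y] (7,3)
    t=1.7496 [y] (7,2)
    t=1.8159 [x] (8,2) — stop
  → r_4 = 1.8159

ranges = [0.4866, 1.3562, 4.6898, 1.8159]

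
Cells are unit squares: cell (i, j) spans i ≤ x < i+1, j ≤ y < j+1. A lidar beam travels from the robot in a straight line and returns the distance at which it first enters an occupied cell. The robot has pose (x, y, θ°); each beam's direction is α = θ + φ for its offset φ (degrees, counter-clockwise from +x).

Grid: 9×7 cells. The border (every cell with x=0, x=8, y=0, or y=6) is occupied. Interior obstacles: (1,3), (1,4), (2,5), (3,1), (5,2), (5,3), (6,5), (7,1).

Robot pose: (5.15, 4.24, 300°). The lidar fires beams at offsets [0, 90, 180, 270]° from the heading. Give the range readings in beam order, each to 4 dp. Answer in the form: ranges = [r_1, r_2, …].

beam 1: φ=0°, α=300°
  direction (0.5000, -0.8660); cell (5,4); t to first gridline: x 1.7000, y 0.2771 (then +2.0000 / +1.1547)
    (5,3) via y @ 0.2771  # hit
  → r_1 = 0.2771
beam 2: φ=90°, α=30°
  direction (0.8660, 0.5000); cell (5,4); t to first gridline: x 0.9815, y 1.5200 (then +1.1547 / +2.0000)
    (6,4) via x @ 0.9815
    (6,5) via y @ 1.5200  # hit
  → r_2 = 1.5200
beam 3: φ=180°, α=120°
  direction (-0.5000, 0.8660); cell (5,4); t to first gridline: x 0.3000, y 0.8776 (then +2.0000 / +1.1547)
    (4,4) via x @ 0.3000
    (4,5) via y @ 0.8776
    (4,6) via y @ 2.0323  # hit
  → r_3 = 2.0323
beam 4: φ=270°, α=210°
  direction (-0.8660, -0.5000); cell (5,4); t to first gridline: x 0.1732, y 0.4800 (then +1.1547 / +2.0000)
    (4,4) via x @ 0.1732
    (4,3) via y @ 0.4800
    (3,3) via x @ 1.3279
    (3,2) via y @ 2.4800
    (2,2) via x @ 2.4826
    (1,2) via x @ 3.6373
    (1,1) via y @ 4.4800
    (0,1) via x @ 4.7920  # hit
  → r_4 = 4.7920

ranges = [0.2771, 1.5200, 2.0323, 4.7920]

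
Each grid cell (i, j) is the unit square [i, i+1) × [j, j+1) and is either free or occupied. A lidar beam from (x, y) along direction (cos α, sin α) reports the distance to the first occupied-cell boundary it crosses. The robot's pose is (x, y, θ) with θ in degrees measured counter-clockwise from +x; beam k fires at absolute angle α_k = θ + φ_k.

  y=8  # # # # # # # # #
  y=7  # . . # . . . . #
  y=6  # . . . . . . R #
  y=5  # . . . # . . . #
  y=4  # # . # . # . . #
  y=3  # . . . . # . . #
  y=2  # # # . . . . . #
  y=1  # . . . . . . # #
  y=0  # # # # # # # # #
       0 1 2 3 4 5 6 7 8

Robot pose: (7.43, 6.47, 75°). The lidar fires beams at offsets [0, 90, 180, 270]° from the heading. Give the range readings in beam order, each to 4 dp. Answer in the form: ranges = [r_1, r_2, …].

beam 1: φ=0°, α=75°
  cosα=0.2588 sinα=0.9659 | (7,6) | tMaxX 2.2023 tMaxY 0.5487 | tΔX 3.8637 tΔY 1.0353
    t=0.5487 [y] (7,7)
    t=1.5840 [y] (7,8) — stop
  → r_1 = 1.5840
beam 2: φ=90°, α=165°
  cosα=-0.9659 sinα=0.2588 | (7,6) | tMaxX 0.4452 tMaxY 2.0478 | tΔX 1.0353 tΔY 3.8637
    t=0.4452 [x] (6,6)
    t=1.4804 [x] (5,6)
    t=2.0478 [y] (5,7)
    t=2.5157 [x] (4,7)
    t=3.5510 [x] (3,7) — stop
  → r_2 = 3.5510
beam 3: φ=180°, α=255°
  cosα=-0.2588 sinα=-0.9659 | (7,6) | tMaxX 1.6614 tMaxY 0.4866 | tΔX 3.8637 tΔY 1.0353
    t=0.4866 [y] (7,5)
    t=1.5219 [y] (7,4)
    t=1.6614 [x] (6,4)
    t=2.5571 [y] (6,3)
    t=3.5924 [y] (6,2)
    t=4.6277 [y] (6,1)
    t=5.5251 [x] (5,1)
    t=5.6630 [y] (5,0) — stop
  → r_3 = 5.6630
beam 4: φ=270°, α=345°
  cosα=0.9659 sinα=-0.2588 | (7,6) | tMaxX 0.5901 tMaxY 1.8159 | tΔX 1.0353 tΔY 3.8637
    t=0.5901 [x] (8,6) — stop
  → r_4 = 0.5901

ranges = [1.5840, 3.5510, 5.6630, 0.5901]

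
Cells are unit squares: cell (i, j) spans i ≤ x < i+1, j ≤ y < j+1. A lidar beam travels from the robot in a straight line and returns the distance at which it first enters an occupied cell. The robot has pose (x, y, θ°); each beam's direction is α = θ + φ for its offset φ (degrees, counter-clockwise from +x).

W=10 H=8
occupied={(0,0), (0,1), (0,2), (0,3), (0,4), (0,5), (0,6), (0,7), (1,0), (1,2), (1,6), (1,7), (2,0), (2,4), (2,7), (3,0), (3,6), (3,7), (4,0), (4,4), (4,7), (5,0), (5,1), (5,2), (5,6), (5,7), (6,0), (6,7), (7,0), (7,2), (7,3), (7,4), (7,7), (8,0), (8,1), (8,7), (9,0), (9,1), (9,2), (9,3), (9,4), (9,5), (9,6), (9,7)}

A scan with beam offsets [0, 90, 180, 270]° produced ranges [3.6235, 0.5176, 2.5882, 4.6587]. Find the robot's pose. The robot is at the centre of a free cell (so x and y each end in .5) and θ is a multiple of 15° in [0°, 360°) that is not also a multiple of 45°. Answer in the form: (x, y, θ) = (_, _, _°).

The pose lattice has 36·16 = 576 candidates. Test each by forward raycasting.
  (5.5, 5.5, 105°): beam 1 = 0.5176 ≠ 3.6235 ✗
  (1.5, 4.5, 105°): beam 1 = 1.5529 ≠ 3.6235 ✗
  (6.5, 6.5, 240°): beam 1 = 6.3509 ≠ 3.6235 ✗
  (5.5, 3.5, 60°): beam 1 = 4.0415 ≠ 3.6235 ✗
  …
  (5.5, 5.5, 15°): r_1=3.6235, r_2=0.5176, r_3=2.5882, r_4=4.6587 — all match ✓
Unique over the lattice → pose = (5.5, 5.5, 15°).

(x, y, θ) = (5.5, 5.5, 15°)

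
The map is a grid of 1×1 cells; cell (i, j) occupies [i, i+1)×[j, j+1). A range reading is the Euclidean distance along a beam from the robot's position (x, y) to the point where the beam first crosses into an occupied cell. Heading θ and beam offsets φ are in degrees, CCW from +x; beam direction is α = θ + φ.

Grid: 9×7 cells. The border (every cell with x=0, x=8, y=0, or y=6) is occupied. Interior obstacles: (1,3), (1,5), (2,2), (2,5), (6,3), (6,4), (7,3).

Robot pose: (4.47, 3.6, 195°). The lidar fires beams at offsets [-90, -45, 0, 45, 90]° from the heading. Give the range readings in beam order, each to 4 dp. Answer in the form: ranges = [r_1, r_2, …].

ranges = [2.4847, 2.8000, 2.3182, 3.0022, 2.6917]

beam 1: φ=-90°, α=105°
  cosα=-0.2588 sinα=0.9659 | (4,3) | tMaxX 1.8159 tMaxY 0.4141 | tΔX 3.8637 tΔY 1.0353
    t=0.4141 [y] (4,4)
    t=1.4494 [y] (4,5)
    t=1.8159 [x] (3,5)
    t=2.4847 [y] (3,6) — stop
  → r_1 = 2.4847
beam 2: φ=-45°, α=150°
  cosα=-0.8660 sinα=0.5000 | (4,3) | tMaxX 0.5427 tMaxY 0.8000 | tΔX 1.1547 tΔY 2.0000
    t=0.5427 [x] (3,3)
    t=0.8000 [y] (3,4)
    t=1.6974 [x] (2,4)
    t=2.8000 [y] (2,5) — stop
  → r_2 = 2.8000
beam 3: φ=0°, α=195°
  cosα=-0.9659 sinα=-0.2588 | (4,3) | tMaxX 0.4866 tMaxY 2.3182 | tΔX 1.0353 tΔY 3.8637
    t=0.4866 [x] (3,3)
    t=1.5219 [x] (2,3)
    t=2.3182 [y] (2,2) — stop
  → r_3 = 2.3182
beam 4: φ=45°, α=240°
  cosα=-0.5000 sinα=-0.8660 | (4,3) | tMaxX 0.9400 tMaxY 0.6928 | tΔX 2.0000 tΔY 1.1547
    t=0.6928 [y] (4,2)
    t=0.9400 [x] (3,2)
    t=1.8475 [y] (3,1)
    t=2.9400 [x] (2,1)
    t=3.0022 [y] (2,0) — stop
  → r_4 = 3.0022
beam 5: φ=90°, α=285°
  cosα=0.2588 sinα=-0.9659 | (4,3) | tMaxX 2.0478 tMaxY 0.6212 | tΔX 3.8637 tΔY 1.0353
    t=0.6212 [y] (4,2)
    t=1.6564 [y] (4,1)
    t=2.0478 [x] (5,1)
    t=2.6917 [y] (5,0) — stop
  → r_5 = 2.6917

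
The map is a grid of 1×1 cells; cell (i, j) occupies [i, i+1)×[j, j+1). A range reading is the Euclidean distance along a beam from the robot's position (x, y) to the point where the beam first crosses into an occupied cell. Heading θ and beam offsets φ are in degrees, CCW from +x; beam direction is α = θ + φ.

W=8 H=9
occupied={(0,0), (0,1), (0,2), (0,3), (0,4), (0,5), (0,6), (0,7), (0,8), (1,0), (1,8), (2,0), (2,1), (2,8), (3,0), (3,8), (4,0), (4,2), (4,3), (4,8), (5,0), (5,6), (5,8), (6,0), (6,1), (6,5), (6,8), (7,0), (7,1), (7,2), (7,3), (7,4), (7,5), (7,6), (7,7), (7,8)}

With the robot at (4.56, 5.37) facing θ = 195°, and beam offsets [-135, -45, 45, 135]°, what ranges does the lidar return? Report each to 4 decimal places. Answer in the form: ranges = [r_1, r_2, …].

ranges = [0.8800, 4.1107, 3.8913, 2.8175]

beam 1: φ=-135°, α=60°
  dir = (cos 60°, sin 60°) = (0.5000, 0.8660); from cell (4,5)
  next x-line at t=0.8800, next y-line at t=0.7275; Δt_x=2.0000, Δt_y=1.1547
    y: enter (4,6) at t=0.7275
    x: enter (5,6) at t=0.8800 ← occupied
  → r_1 = 0.8800
beam 2: φ=-45°, α=150°
  dir = (cos 150°, sin 150°) = (-0.8660, 0.5000); from cell (4,5)
  next x-line at t=0.6466, next y-line at t=1.2600; Δt_x=1.1547, Δt_y=2.0000
    x: enter (3,5) at t=0.6466
    y: enter (3,6) at t=1.2600
    x: enter (2,6) at t=1.8013
    x: enter (1,6) at t=2.9560
    y: enter (1,7) at t=3.2600
    x: enter (0,7) at t=4.1107 ← occupied
  → r_2 = 4.1107
beam 3: φ=45°, α=240°
  dir = (cos 240°, sin 240°) = (-0.5000, -0.8660); from cell (4,5)
  next x-line at t=1.1200, next y-line at t=0.4272; Δt_x=2.0000, Δt_y=1.1547
    y: enter (4,4) at t=0.4272
    x: enter (3,4) at t=1.1200
    y: enter (3,3) at t=1.5819
    y: enter (3,2) at t=2.7366
    x: enter (2,2) at t=3.1200
    y: enter (2,1) at t=3.8913 ← occupied
  → r_3 = 3.8913
beam 4: φ=135°, α=330°
  dir = (cos 330°, sin 330°) = (0.8660, -0.5000); from cell (4,5)
  next x-line at t=0.5081, next y-line at t=0.7400; Δt_x=1.1547, Δt_y=2.0000
    x: enter (5,5) at t=0.5081
    y: enter (5,4) at t=0.7400
    x: enter (6,4) at t=1.6628
    y: enter (6,3) at t=2.7400
    x: enter (7,3) at t=2.8175 ← occupied
  → r_4 = 2.8175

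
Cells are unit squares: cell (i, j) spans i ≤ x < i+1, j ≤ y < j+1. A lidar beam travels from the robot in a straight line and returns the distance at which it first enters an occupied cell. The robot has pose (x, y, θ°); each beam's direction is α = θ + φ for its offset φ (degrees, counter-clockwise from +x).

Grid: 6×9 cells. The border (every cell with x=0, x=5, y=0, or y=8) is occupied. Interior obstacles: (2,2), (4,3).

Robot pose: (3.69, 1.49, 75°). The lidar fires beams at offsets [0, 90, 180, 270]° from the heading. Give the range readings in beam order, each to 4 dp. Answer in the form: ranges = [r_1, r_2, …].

beam 1: φ=0°, α=75°
  d=(0.2588,0.9659)  start (3,1)  tX=1.1977 tY=0.5280  stride 1/|dx|=3.8637 1/|dy|=1.0353
    cross y-line → (3,2), t=0.5280
    cross x-line → (4,2), t=1.1977
    cross y-line → (4,3), t=1.5633 (wall)
  → r_1 = 1.5633
beam 2: φ=90°, α=165°
  d=(-0.9659,0.2588)  start (3,1)  tX=0.7143 tY=1.9705  stride 1/|dx|=1.0353 1/|dy|=3.8637
    cross x-line → (2,1), t=0.7143
    cross x-line → (1,1), t=1.7496
    cross y-line → (1,2), t=1.9705
    cross x-line → (0,2), t=2.7849 (wall)
  → r_2 = 2.7849
beam 3: φ=180°, α=255°
  d=(-0.2588,-0.9659)  start (3,1)  tX=2.6660 tY=0.5073  stride 1/|dx|=3.8637 1/|dy|=1.0353
    cross y-line → (3,0), t=0.5073 (wall)
  → r_3 = 0.5073
beam 4: φ=270°, α=345°
  d=(0.9659,-0.2588)  start (3,1)  tX=0.3209 tY=1.8932  stride 1/|dx|=1.0353 1/|dy|=3.8637
    cross x-line → (4,1), t=0.3209
    cross x-line → (5,1), t=1.3562 (wall)
  → r_4 = 1.3562

ranges = [1.5633, 2.7849, 0.5073, 1.3562]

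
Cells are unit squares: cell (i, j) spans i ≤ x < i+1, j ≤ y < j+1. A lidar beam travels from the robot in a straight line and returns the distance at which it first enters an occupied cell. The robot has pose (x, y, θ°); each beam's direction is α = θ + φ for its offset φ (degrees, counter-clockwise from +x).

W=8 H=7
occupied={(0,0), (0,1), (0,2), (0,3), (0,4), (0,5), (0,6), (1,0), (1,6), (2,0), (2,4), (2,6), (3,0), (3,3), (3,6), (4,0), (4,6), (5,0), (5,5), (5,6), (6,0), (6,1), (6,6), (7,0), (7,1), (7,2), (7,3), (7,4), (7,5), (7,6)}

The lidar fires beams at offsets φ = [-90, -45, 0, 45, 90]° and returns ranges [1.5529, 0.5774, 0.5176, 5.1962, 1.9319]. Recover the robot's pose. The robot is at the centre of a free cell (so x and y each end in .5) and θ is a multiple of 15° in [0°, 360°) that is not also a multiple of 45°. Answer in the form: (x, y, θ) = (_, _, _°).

(x, y, θ) = (2.5, 5.5, 285°)

The pose lattice has 26·16 = 416 candidates. Test each by forward raycasting.
  (2.5, 5.5, 195°): beam 1 = 0.5176 ≠ 1.5529 ✗
  (3.5, 5.5, 330°): beam 1 = 1.0000 ≠ 1.5529 ✗
  (1.5, 4.5, 285°): beam 1 = 0.5176 ≠ 1.5529 ✗
  (3.5, 2.5, 60°): beam 1 = 2.8868 ≠ 1.5529 ✗
  …
  (2.5, 5.5, 285°): r_1=1.5529, r_2=0.5774, r_3=0.5176, r_4=5.1962, r_5=1.9319 — all match ✓
Only this pose fits every beam.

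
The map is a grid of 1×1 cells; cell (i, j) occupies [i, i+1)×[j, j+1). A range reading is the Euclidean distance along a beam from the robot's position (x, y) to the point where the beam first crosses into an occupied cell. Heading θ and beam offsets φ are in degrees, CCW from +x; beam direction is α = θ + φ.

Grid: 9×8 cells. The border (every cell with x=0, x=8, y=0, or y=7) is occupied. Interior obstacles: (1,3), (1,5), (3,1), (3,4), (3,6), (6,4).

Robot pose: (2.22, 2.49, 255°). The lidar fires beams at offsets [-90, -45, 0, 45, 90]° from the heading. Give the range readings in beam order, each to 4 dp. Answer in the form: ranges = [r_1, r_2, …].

ranges = [1.2630, 1.4087, 1.5426, 1.5600, 5.7569]

beam 1: φ=-90°, α=165°
  dir = (cos 165°, sin 165°) = (-0.9659, 0.2588); from cell (2,2)
  next x-line at t=0.2278, next y-line at t=1.9705; Δt_x=1.0353, Δt_y=3.8637
    x: enter (1,2) at t=0.2278
    x: enter (0,2) at t=1.2630 ← occupied
  → r_1 = 1.2630
beam 2: φ=-45°, α=210°
  dir = (cos 210°, sin 210°) = (-0.8660, -0.5000); from cell (2,2)
  next x-line at t=0.2540, next y-line at t=0.9800; Δt_x=1.1547, Δt_y=2.0000
    x: enter (1,2) at t=0.2540
    y: enter (1,1) at t=0.9800
    x: enter (0,1) at t=1.4087 ← occupied
  → r_2 = 1.4087
beam 3: φ=0°, α=255°
  dir = (cos 255°, sin 255°) = (-0.2588, -0.9659); from cell (2,2)
  next x-line at t=0.8500, next y-line at t=0.5073; Δt_x=3.8637, Δt_y=1.0353
    y: enter (2,1) at t=0.5073
    x: enter (1,1) at t=0.8500
    y: enter (1,0) at t=1.5426 ← occupied
  → r_3 = 1.5426
beam 4: φ=45°, α=300°
  dir = (cos 300°, sin 300°) = (0.5000, -0.8660); from cell (2,2)
  next x-line at t=1.5600, next y-line at t=0.5658; Δt_x=2.0000, Δt_y=1.1547
    y: enter (2,1) at t=0.5658
    x: enter (3,1) at t=1.5600 ← occupied
  → r_4 = 1.5600
beam 5: φ=90°, α=345°
  dir = (cos 345°, sin 345°) = (0.9659, -0.2588); from cell (2,2)
  next x-line at t=0.8075, next y-line at t=1.8932; Δt_x=1.0353, Δt_y=3.8637
    x: enter (3,2) at t=0.8075
    x: enter (4,2) at t=1.8428
    y: enter (4,1) at t=1.8932
    x: enter (5,1) at t=2.8781
    x: enter (6,1) at t=3.9133
    x: enter (7,1) at t=4.9486
    y: enter (7,0) at t=5.7569 ← occupied
  → r_5 = 5.7569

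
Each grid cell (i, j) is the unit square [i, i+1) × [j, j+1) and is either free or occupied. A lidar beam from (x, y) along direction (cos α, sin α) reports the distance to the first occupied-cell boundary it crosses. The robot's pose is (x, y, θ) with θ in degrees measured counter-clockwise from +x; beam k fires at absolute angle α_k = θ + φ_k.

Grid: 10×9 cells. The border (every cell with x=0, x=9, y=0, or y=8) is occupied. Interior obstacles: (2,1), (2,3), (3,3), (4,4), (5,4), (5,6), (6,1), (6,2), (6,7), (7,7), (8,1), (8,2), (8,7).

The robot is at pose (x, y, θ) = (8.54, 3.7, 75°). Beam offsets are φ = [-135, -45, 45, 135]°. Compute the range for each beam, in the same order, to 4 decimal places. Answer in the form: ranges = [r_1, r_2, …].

ranges = [0.8083, 0.5312, 3.8105, 1.7782]

beam 1: φ=-135°, α=300°
  d=(0.5000,-0.8660)  start (8,3)  tX=0.9200 tY=0.8083  stride 1/|dx|=2.0000 1/|dy|=1.1547
    cross y-line → (8,2), t=0.8083 (wall)
  → r_1 = 0.8083
beam 2: φ=-45°, α=30°
  d=(0.8660,0.5000)  start (8,3)  tX=0.5312 tY=0.6000  stride 1/|dx|=1.1547 1/|dy|=2.0000
    cross x-line → (9,3), t=0.5312 (wall)
  → r_2 = 0.5312
beam 3: φ=45°, α=120°
  d=(-0.5000,0.8660)  start (8,3)  tX=1.0800 tY=0.3464  stride 1/|dx|=2.0000 1/|dy|=1.1547
    cross y-line → (8,4), t=0.3464
    cross x-line → (7,4), t=1.0800
    cross y-line → (7,5), t=1.5011
    cross y-line → (7,6), t=2.6558
    cross x-line → (6,6), t=3.0800
    cross y-line → (6,7), t=3.8105 (wall)
  → r_3 = 3.8105
beam 4: φ=135°, α=210°
  d=(-0.8660,-0.5000)  start (8,3)  tX=0.6235 tY=1.4000  stride 1/|dx|=1.1547 1/|dy|=2.0000
    cross x-line → (7,3), t=0.6235
    cross y-line → (7,2), t=1.4000
    cross x-line → (6,2), t=1.7782 (wall)
  → r_4 = 1.7782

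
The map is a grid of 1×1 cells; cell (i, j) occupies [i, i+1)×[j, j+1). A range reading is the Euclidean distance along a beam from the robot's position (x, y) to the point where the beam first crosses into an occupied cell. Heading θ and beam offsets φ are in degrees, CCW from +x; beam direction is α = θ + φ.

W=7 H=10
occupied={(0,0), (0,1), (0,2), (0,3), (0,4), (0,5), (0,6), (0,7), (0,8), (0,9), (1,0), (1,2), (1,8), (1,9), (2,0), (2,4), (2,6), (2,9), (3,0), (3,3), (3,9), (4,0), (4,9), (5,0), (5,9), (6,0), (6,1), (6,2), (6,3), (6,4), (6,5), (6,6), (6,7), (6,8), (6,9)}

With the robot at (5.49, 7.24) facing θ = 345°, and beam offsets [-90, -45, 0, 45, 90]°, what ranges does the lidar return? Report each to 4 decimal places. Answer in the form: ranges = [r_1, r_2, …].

beam 1: φ=-90°, α=255°
  direction (-0.2588, -0.9659); cell (5,7); t to first gridline: x 1.8932, y 0.2485 (then +3.8637 / +1.0353)
    (5,6) via y @ 0.2485
    (5,5) via y @ 1.2837
    (4,5) via x @ 1.8932
    (4,4) via y @ 2.3190
    (4,3) via y @ 3.3543
    (4,2) via y @ 4.3896
    (4,1) via y @ 5.4248
    (3,1) via x @ 5.7569
    (3,0) via y @ 6.4601  # hit
  → r_1 = 6.4601
beam 2: φ=-45°, α=300°
  direction (0.5000, -0.8660); cell (5,7); t to first gridline: x 1.0200, y 0.2771 (then +2.0000 / +1.1547)
    (5,6) via y @ 0.2771
    (6,6) via x @ 1.0200  # hit
  → r_2 = 1.0200
beam 3: φ=0°, α=345°
  direction (0.9659, -0.2588); cell (5,7); t to first gridline: x 0.5280, y 0.9273 (then +1.0353 / +3.8637)
    (6,7) via x @ 0.5280  # hit
  → r_3 = 0.5280
beam 4: φ=45°, α=30°
  direction (0.8660, 0.5000); cell (5,7); t to first gridline: x 0.5889, y 1.5200 (then +1.1547 / +2.0000)
    (6,7) via x @ 0.5889  # hit
  → r_4 = 0.5889
beam 5: φ=90°, α=75°
  direction (0.2588, 0.9659); cell (5,7); t to first gridline: x 1.9705, y 0.7868 (then +3.8637 / +1.0353)
    (5,8) via y @ 0.7868
    (5,9) via y @ 1.8221  # hit
  → r_5 = 1.8221

ranges = [6.4601, 1.0200, 0.5280, 0.5889, 1.8221]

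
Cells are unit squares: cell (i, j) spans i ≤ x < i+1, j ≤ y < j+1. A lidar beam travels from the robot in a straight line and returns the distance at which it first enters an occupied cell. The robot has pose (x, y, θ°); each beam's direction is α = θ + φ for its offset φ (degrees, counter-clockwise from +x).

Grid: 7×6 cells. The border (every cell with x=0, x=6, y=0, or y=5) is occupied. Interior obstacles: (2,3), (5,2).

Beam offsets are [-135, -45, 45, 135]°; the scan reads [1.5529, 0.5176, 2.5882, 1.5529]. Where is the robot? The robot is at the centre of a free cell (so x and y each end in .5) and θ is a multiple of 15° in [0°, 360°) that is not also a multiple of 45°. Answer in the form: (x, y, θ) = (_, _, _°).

(x, y, θ) = (2.5, 1.5, 330°)

The pose lattice has 18·16 = 288 candidates. Test each by forward raycasting.
  (1.5, 1.5, 60°): beam 1 = 0.5176 ≠ 1.5529 ✗
  (3.5, 1.5, 75°): beam 1 = 0.5774 ≠ 1.5529 ✗
  (1.5, 3.5, 15°): beam 1 = 1.0000 ≠ 1.5529 ✗
  …
  (2.5, 1.5, 330°): r_1=1.5529, r_2=0.5176, r_3=2.5882, r_4=1.5529 — all match ✓
Only this pose fits every beam.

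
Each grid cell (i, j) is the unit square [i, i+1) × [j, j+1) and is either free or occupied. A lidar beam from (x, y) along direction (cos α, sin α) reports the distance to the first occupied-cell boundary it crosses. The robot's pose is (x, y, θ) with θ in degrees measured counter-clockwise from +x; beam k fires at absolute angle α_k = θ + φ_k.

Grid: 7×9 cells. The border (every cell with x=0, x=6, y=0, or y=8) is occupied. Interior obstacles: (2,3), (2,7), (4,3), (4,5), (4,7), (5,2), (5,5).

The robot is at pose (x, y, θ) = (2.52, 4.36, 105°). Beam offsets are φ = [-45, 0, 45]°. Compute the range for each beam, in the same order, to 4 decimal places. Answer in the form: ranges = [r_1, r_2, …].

ranges = [3.0484, 3.7684, 1.7551]

beam 1: φ=-45°, α=60°
  direction (0.5000, 0.8660); cell (2,4); t to first gridline: x 0.9600, y 0.7390 (then +2.0000 / +1.1547)
    (2,5) via y @ 0.7390
    (3,5) via x @ 0.9600
    (3,6) via y @ 1.8937
    (4,6) via x @ 2.9600
    (4,7) via y @ 3.0484  # hit
  → r_1 = 3.0484
beam 2: φ=0°, α=105°
  direction (-0.2588, 0.9659); cell (2,4); t to first gridline: x 2.0091, y 0.6626 (then +3.8637 / +1.0353)
    (2,5) via y @ 0.6626
    (2,6) via y @ 1.6979
    (1,6) via x @ 2.0091
    (1,7) via y @ 2.7331
    (1,8) via y @ 3.7684  # hit
  → r_2 = 3.7684
beam 3: φ=45°, α=150°
  direction (-0.8660, 0.5000); cell (2,4); t to first gridline: x 0.6004, y 1.2800 (then +1.1547 / +2.0000)
    (1,4) via x @ 0.6004
    (1,5) via y @ 1.2800
    (0,5) via x @ 1.7551  # hit
  → r_3 = 1.7551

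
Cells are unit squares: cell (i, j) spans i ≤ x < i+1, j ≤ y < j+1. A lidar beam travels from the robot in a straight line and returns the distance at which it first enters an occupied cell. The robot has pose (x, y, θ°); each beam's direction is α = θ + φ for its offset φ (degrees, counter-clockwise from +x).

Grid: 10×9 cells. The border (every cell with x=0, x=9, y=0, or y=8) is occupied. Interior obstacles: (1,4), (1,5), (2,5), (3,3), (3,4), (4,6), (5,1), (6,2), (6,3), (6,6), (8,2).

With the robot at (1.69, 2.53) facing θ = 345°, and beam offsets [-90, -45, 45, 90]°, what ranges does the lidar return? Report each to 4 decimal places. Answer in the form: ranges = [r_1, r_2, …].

beam 1: φ=-90°, α=255°
  dir = (cos 255°, sin 255°) = (-0.2588, -0.9659); from cell (1,2)
  next x-line at t=2.6660, next y-line at t=0.5487; Δt_x=3.8637, Δt_y=1.0353
    y: enter (1,1) at t=0.5487
    y: enter (1,0) at t=1.5840 ← occupied
  → r_1 = 1.5840
beam 2: φ=-45°, α=300°
  dir = (cos 300°, sin 300°) = (0.5000, -0.8660); from cell (1,2)
  next x-line at t=0.6200, next y-line at t=0.6120; Δt_x=2.0000, Δt_y=1.1547
    y: enter (1,1) at t=0.6120
    x: enter (2,1) at t=0.6200
    y: enter (2,0) at t=1.7667 ← occupied
  → r_2 = 1.7667
beam 3: φ=45°, α=30°
  dir = (cos 30°, sin 30°) = (0.8660, 0.5000); from cell (1,2)
  next x-line at t=0.3580, next y-line at t=0.9400; Δt_x=1.1547, Δt_y=2.0000
    x: enter (2,2) at t=0.3580
    y: enter (2,3) at t=0.9400
    x: enter (3,3) at t=1.5127 ← occupied
  → r_3 = 1.5127
beam 4: φ=90°, α=75°
  dir = (cos 75°, sin 75°) = (0.2588, 0.9659); from cell (1,2)
  next x-line at t=1.1977, next y-line at t=0.4866; Δt_x=3.8637, Δt_y=1.0353
    y: enter (1,3) at t=0.4866
    x: enter (2,3) at t=1.1977
    y: enter (2,4) at t=1.5219
    y: enter (2,5) at t=2.5571 ← occupied
  → r_4 = 2.5571

ranges = [1.5840, 1.7667, 1.5127, 2.5571]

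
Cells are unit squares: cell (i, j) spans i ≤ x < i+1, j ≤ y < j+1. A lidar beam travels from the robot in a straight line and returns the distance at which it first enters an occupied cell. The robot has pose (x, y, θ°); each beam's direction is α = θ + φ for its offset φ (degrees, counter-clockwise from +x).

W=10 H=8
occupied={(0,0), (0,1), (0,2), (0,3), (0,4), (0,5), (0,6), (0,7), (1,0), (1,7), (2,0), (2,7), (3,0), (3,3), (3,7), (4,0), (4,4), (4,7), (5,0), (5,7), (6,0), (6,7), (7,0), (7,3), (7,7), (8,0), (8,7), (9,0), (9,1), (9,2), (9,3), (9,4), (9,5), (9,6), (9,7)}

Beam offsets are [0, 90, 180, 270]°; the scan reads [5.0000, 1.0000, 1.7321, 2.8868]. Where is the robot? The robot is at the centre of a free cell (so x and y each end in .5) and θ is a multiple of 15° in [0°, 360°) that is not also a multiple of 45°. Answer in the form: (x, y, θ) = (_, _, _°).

(x, y, θ) = (3.5, 5.5, 240°)

Candidates: 45 free-cell centres × 16 headings = 720 poses. Raycast each; keep the one whose scan matches to 4 dp.
  (7.5, 1.5, 240°): beam 1 = 0.5774 ≠ 5.0000 ✗
  (2.5, 1.5, 300°): beam 1 = 0.5774 ≠ 5.0000 ✗
  (6.5, 2.5, 195°): beam 1 = 5.6940 ≠ 5.0000 ✗
  (3.5, 4.5, 150°): beam 1 = 2.8868 ≠ 5.0000 ✗
  (1.5, 1.5, 195°): beam 1 = 0.5176 ≠ 5.0000 ✗
  …
  (3.5, 5.5, 240°): r_1=5.0000, r_2=1.0000, r_3=1.7321, r_4=2.8868 — all match ✓
Unique over the lattice → pose = (3.5, 5.5, 240°).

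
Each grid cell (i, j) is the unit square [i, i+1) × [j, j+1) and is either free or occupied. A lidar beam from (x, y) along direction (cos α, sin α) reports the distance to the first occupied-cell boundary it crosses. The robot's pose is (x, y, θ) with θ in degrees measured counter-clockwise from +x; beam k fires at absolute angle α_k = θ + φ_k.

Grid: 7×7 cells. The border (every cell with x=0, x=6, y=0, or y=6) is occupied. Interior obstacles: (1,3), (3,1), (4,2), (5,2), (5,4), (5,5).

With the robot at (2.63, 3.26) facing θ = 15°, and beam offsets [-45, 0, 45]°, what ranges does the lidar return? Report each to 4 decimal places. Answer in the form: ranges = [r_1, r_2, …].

ranges = [1.5819, 2.8591, 3.1639]

beam 1: φ=-45°, α=330°
  direction (0.8660, -0.5000); cell (2,3); t to first gridline: x 0.4272, y 0.5200 (then +1.1547 / +2.0000)
    (3,3) via x @ 0.4272
    (3,2) via y @ 0.5200
    (4,2) via x @ 1.5819  # hit
  → r_1 = 1.5819
beam 2: φ=0°, α=15°
  direction (0.9659, 0.2588); cell (2,3); t to first gridline: x 0.3831, y 2.8591 (then +1.0353 / +3.8637)
    (3,3) via x @ 0.3831
    (4,3) via x @ 1.4183
    (5,3) via x @ 2.4536
    (5,4) via y @ 2.8591  # hit
  → r_2 = 2.8591
beam 3: φ=45°, α=60°
  direction (0.5000, 0.8660); cell (2,3); t to first gridline: x 0.7400, y 0.8545 (then +2.0000 / +1.1547)
    (3,3) via x @ 0.7400
    (3,4) via y @ 0.8545
    (3,5) via y @ 2.0092
    (4,5) via x @ 2.7400
    (4,6) via y @ 3.1639  # hit
  → r_3 = 3.1639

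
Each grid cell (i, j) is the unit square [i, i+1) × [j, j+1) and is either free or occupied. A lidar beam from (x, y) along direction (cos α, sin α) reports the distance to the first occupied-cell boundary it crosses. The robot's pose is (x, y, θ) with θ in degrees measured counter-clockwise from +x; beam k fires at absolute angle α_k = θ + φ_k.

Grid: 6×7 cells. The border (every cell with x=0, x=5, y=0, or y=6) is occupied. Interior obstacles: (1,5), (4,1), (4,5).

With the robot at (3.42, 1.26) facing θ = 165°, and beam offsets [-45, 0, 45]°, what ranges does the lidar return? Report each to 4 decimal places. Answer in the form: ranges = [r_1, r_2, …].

beam 1: φ=-45°, α=120°
  direction (-0.5000, 0.8660); cell (3,1); t to first gridline: x 0.8400, y 0.8545 (then +2.0000 / +1.1547)
    (2,1) via x @ 0.8400
    (2,2) via y @ 0.8545
    (2,3) via y @ 2.0092
    (1,3) via x @ 2.8400
    (1,4) via y @ 3.1639
    (1,5) via y @ 4.3186  # hit
  → r_1 = 4.3186
beam 2: φ=0°, α=165°
  direction (-0.9659, 0.2588); cell (3,1); t to first gridline: x 0.4348, y 2.8591 (then +1.0353 / +3.8637)
    (2,1) via x @ 0.4348
    (1,1) via x @ 1.4701
    (0,1) via x @ 2.5054  # hit
  → r_2 = 2.5054
beam 3: φ=45°, α=210°
  direction (-0.8660, -0.5000); cell (3,1); t to first gridline: x 0.4850, y 0.5200 (then +1.1547 / +2.0000)
    (2,1) via x @ 0.4850
    (2,0) via y @ 0.5200  # hit
  → r_3 = 0.5200

ranges = [4.3186, 2.5054, 0.5200]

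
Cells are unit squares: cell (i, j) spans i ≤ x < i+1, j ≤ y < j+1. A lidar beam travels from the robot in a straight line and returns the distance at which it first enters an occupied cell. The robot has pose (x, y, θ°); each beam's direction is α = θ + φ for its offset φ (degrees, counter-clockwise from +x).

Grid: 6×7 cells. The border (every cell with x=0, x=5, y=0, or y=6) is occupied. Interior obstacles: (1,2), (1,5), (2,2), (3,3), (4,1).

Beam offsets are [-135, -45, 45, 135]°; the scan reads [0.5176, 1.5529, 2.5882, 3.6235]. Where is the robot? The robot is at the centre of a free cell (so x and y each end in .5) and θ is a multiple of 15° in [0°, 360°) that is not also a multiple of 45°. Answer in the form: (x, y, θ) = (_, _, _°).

The pose lattice has 15·16 = 240 candidates. Test each by forward raycasting.
  (2.5, 1.5, 165°): beam 1 = 2.8868 ≠ 0.5176 ✗
  (4.5, 2.5, 210°): beam 1 = 1.9319 ≠ 0.5176 ✗
  (2.5, 4.5, 75°): beam 1 = 1.0000 ≠ 0.5176 ✗
  …
  (4.5, 4.5, 120°): r_1=0.5176, r_2=1.5529, r_3=2.5882, r_4=3.6235 — all match ✓
No second candidate reproduces the full scan.

(x, y, θ) = (4.5, 4.5, 120°)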